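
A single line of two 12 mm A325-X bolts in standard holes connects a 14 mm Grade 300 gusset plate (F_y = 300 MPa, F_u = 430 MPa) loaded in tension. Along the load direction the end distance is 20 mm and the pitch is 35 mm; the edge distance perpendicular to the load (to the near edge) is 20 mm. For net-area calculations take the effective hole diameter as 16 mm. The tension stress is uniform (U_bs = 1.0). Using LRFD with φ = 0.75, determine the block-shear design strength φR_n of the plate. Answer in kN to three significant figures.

138 kN

Shear plane L_v = 20 + 1·35 = 55 mm; A_gv = 55 × 14 = 770 mm².
A_nv = (55 − 1.5·16) × 14 = 434 mm².
A_nt = (20 − 0.5·16) × 14 = 168 mm².
0.6 F_u A_nv = 112 kN; 0.6 F_y A_gv = 138.6 kN → shear rupture governs the shear term.
R_n = 112 + 1.0 × 430 × 168 / 1000 = 184.2 kN.
Design strength φR_n = 0.75 × 184.2 = 138 kN.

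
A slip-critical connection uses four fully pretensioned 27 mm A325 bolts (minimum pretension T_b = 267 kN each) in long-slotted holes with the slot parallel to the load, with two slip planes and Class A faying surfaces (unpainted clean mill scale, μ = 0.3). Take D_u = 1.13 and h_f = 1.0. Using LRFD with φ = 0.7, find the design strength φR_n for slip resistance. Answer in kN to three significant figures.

R_n = μ · D_u · h_f · T_b · n_s · n_b = 0.3 × 1.13 × 1.0 × 267 × 2 × 4 = 724.1 kN.
Design strength φR_n = 0.7 × 724.1 = 507 kN.

507 kN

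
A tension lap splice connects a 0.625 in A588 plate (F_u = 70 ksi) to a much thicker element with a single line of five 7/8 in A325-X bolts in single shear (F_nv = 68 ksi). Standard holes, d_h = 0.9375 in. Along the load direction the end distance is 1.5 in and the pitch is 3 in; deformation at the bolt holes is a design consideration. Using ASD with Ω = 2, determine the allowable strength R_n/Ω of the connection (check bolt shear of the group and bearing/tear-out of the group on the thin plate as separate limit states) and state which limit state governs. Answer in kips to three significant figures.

Bolt shear: A_b = π·0.875²/4 = 0.6013 in²; R_n = 68 × 0.6013 × 5 × 1 = 204.4 kips → 204.4 / 2 = 102 kips.
Bearing (1.2 l_c t F_u ≤ 2.4 d t F_u): upper limit = 2.4·0.875·0.625·70 = 91.88 kips.
  Edge l_c = 1.5 − 0.9375/2 = 1.031 → r_n = 54.14 kips; interior l_c = 3 − 0.9375 = 2.062 → r_n = 91.88 kips.
  R_n,bearing = 1·54.14 + 4·91.88 = 421.6 kips → 421.6 / 2 = 211 kips.
Bolt shear governs: 102 kips.

102 kips (bolt shear governs)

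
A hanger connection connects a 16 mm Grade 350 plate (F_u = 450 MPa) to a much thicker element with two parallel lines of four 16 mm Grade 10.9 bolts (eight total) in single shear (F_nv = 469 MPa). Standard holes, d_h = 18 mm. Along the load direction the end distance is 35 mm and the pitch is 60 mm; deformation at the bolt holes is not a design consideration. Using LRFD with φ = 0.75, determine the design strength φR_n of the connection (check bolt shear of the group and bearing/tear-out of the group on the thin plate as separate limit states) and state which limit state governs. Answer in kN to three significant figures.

Bolt shear: A_b = π·16²/4 = 201.1 mm²; R_n = 469 × 201.1 × 8 × 1 / 1000 = 754.4 kN → 0.75 × 754.4 = 566 kN.
Bearing (1.5 l_c t F_u ≤ 3.0 d t F_u): upper limit = 3.0·16·16·450 / 1000 = 345.6 kN.
  Edge l_c = 35 − 18/2 = 26 → r_n = 280.8 kN; interior l_c = 60 − 18 = 42 → r_n = 345.6 kN.
  R_n,bearing = 2·280.8 + 6·345.6 = 2635 kN → 0.75 × 2635 = 1980 kN.
Bolt shear governs: 566 kN.

566 kN (bolt shear governs)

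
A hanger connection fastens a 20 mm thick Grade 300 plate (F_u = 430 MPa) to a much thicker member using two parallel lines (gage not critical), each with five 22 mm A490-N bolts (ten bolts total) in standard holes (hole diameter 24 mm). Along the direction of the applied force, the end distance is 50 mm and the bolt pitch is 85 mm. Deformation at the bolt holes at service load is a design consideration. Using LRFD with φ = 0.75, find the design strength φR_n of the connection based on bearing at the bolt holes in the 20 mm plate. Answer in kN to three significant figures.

Per bolt r_n = 1.2 l_c t F_u ≤ 2.4 d t F_u; upper limit = 2.4 × 22 × 20 × 430 / 1000 = 454.1 kN.
Edge bolt: l_c = 50 − 24/2 = 38 mm → 1.2 × 38 × 20 × 430 / 1000 = 392.2 → r_n = 392.2 kN.
Interior bolts: l_c = 85 − 24 = 61 mm → 1.2 × 61 × 20 × 430 / 1000 = 629.5 → r_n = 454.1 kN.
R_n = 2 × 392.2 + 8 × 454.1 = 4417 kN.
Design strength φR_n = 0.75 × 4417 = 3310 kN.

3310 kN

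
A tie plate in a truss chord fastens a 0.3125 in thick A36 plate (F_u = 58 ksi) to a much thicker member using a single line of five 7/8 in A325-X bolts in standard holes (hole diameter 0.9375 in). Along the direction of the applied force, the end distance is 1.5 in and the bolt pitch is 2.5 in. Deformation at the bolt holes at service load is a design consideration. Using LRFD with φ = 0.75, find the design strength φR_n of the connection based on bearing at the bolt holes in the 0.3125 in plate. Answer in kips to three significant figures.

119 kips

Per bolt r_n = 1.2 l_c t F_u ≤ 2.4 d t F_u; upper limit = 2.4 × 0.875 × 0.3125 × 58 = 38.06 kips.
Edge bolt: l_c = 1.5 − 0.9375/2 = 1.031 in → 1.2 × 1.031 × 0.3125 × 58 = 22.43 → r_n = 22.43 kips.
Interior bolts: l_c = 2.5 − 0.9375 = 1.562 in → 1.2 × 1.562 × 0.3125 × 58 = 33.98 → r_n = 33.98 kips.
R_n = 1 × 22.43 + 4 × 33.98 = 158.4 kips.
Design strength φR_n = 0.75 × 158.4 = 119 kips.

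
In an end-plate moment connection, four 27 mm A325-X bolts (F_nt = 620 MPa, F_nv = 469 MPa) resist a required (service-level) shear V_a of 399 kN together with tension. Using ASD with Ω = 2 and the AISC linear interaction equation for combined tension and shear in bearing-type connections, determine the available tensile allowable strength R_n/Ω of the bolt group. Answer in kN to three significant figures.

395 kN

A_b = π·27²/4 = 572.6 mm²; f_rv = 399 × 1000 / (4 × 572.6) = 174.2 MPa.
F'_nt = 1.3 F_nt − (Ω F_nt / F_nv) f_rv = 1.3·620 − (2·620/469)·174.2 = 345.4 MPa, capped at F_nt → F'_nt = 345.4 MPa.
R_n = F'_nt · A_b · n = 345.4 × 572.6 × 4 / 1000 = 791 kN.
Allowable strength R_n/Ω = 791 / 2 = 395 kN.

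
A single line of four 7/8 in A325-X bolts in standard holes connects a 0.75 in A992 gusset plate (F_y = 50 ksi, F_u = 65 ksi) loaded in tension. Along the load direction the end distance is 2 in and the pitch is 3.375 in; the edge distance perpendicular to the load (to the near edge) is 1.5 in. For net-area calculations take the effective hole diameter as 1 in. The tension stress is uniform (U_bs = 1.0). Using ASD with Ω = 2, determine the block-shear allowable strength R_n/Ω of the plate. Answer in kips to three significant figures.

Shear plane L_v = 2 + 3·3.375 = 12.12 in; A_gv = 12.12 × 0.75 = 9.094 in².
A_nv = (12.12 − 3.5·1) × 0.75 = 6.469 in².
A_nt = (1.5 − 0.5·1) × 0.75 = 0.75 in².
0.6 F_u A_nv = 252.3 kips; 0.6 F_y A_gv = 272.8 kips → shear rupture governs the shear term.
R_n = 252.3 + 1.0 × 65 × 0.75 = 301 kips.
Allowable strength R_n/Ω = 301 / 2 = 151 kips.

151 kips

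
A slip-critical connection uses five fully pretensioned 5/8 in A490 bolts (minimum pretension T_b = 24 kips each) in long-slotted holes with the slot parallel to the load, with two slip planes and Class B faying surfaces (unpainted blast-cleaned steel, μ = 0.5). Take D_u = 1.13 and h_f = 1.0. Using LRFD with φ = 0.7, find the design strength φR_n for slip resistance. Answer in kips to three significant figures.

R_n = μ · D_u · h_f · T_b · n_s · n_b = 0.5 × 1.13 × 1.0 × 24 × 2 × 5 = 135.6 kips.
Design strength φR_n = 0.7 × 135.6 = 94.9 kips.

94.9 kips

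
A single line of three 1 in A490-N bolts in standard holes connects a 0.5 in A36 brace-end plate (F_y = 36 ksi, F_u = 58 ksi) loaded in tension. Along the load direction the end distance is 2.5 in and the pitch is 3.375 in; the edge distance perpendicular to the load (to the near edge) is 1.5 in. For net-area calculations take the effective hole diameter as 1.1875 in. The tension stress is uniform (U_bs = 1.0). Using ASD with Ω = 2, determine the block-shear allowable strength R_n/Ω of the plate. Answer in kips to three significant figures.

Shear plane L_v = 2.5 + 2·3.375 = 9.25 in; A_gv = 9.25 × 0.5 = 4.625 in².
A_nv = (9.25 − 2.5·1.1875) × 0.5 = 3.141 in².
A_nt = (1.5 − 0.5·1.1875) × 0.5 = 0.4531 in².
0.6 F_u A_nv = 109.3 kips; 0.6 F_y A_gv = 99.9 kips → shear yielding governs the shear term.
R_n = 99.9 + 1.0 × 58 × 0.4531 = 126.2 kips.
Allowable strength R_n/Ω = 126.2 / 2 = 63.1 kips.

63.1 kips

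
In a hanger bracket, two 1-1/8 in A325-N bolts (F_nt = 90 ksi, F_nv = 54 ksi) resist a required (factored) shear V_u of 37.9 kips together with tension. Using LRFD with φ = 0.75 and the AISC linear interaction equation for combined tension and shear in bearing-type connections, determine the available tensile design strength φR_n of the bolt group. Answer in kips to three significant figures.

A_b = π·1.125²/4 = 0.994 in²; f_rv = 37.9 / (2 × 0.994) = 19.06 ksi.
F'_nt = 1.3 F_nt − (F_nt / φF_nv) f_rv = 1.3·90 − (90/(0.75·54))·19.06 = 74.64 ksi, capped at F_nt → F'_nt = 74.64 ksi.
R_n = F'_nt · A_b · n = 74.64 × 0.994 × 2 = 148.4 kips.
Design strength φR_n = 0.75 × 148.4 = 111 kips.

111 kips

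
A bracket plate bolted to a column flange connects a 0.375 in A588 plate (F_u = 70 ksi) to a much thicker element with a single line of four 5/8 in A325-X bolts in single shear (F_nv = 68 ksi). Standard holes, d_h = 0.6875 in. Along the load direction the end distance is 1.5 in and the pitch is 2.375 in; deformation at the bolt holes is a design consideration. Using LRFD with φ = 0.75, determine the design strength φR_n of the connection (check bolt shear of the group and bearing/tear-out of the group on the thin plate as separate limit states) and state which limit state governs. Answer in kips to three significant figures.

Bolt shear: A_b = π·0.625²/4 = 0.3068 in²; R_n = 68 × 0.3068 × 4 × 1 = 83.45 kips → 0.75 × 83.45 = 62.6 kips.
Bearing (1.2 l_c t F_u ≤ 2.4 d t F_u): upper limit = 2.4·0.625·0.375·70 = 39.38 kips.
  Edge l_c = 1.5 − 0.6875/2 = 1.156 → r_n = 36.42 kips; interior l_c = 2.375 − 0.6875 = 1.688 → r_n = 39.38 kips.
  R_n,bearing = 1·36.42 + 3·39.38 = 154.5 kips → 0.75 × 154.5 = 116 kips.
Bolt shear governs: 62.6 kips.

62.6 kips (bolt shear governs)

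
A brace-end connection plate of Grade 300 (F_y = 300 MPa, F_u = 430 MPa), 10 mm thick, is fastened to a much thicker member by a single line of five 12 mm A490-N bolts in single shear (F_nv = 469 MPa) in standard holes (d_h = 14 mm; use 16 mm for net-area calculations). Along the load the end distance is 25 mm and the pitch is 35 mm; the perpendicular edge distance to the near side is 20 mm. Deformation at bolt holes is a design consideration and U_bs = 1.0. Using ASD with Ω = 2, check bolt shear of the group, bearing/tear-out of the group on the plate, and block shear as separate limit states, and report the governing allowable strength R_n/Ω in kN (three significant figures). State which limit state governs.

Bolt shear: A_b = π·12²/4 = 113.1 mm²; R_n = 469 × 113.1 × 5 × 1 / 1000 = 265.2 kN → 265.2 / 2 = 133 kN.
Bearing: edge l_c = 18, r_n = 92.88 kN; interior l_c = 21, r_n = 108.4 kN; R_n = 92.88 + 4·108.4 = 526.3 kN → 263 kN.
Block shear: A_gv = 1650, A_nv = 930, A_nt = 120 mm²; R_n = min(0.6F_uA_nv, 0.6F_yA_gv) + U_bs·F_u·A_nt = 291.5 kN → 146 kN.
Bolt shear governs: 133 kN.

133 kN (bolt shear governs)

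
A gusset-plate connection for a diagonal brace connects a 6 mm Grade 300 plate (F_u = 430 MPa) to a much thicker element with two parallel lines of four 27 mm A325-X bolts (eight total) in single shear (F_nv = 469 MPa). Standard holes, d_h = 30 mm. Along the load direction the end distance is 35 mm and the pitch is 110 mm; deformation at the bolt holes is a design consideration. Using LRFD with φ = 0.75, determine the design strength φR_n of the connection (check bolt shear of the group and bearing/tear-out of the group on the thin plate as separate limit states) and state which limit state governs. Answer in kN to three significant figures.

Bolt shear: A_b = π·27²/4 = 572.6 mm²; R_n = 469 × 572.6 × 8 × 1 / 1000 = 2148 kN → 0.75 × 2148 = 1610 kN.
Bearing (1.2 l_c t F_u ≤ 2.4 d t F_u): upper limit = 2.4·27·6·430 / 1000 = 167.2 kN.
  Edge l_c = 35 − 30/2 = 20 → r_n = 61.92 kN; interior l_c = 110 − 30 = 80 → r_n = 167.2 kN.
  R_n,bearing = 2·61.92 + 6·167.2 = 1127 kN → 0.75 × 1127 = 845 kN.
Bearing governs: 845 kN.

845 kN (bearing governs)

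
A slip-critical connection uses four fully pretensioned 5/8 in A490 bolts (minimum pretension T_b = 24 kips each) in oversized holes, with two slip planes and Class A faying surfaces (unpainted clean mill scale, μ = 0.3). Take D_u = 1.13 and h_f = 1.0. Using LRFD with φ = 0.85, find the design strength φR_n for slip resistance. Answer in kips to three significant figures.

R_n = μ · D_u · h_f · T_b · n_s · n_b = 0.3 × 1.13 × 1.0 × 24 × 2 × 4 = 65.09 kips.
Design strength φR_n = 0.85 × 65.09 = 55.3 kips.

55.3 kips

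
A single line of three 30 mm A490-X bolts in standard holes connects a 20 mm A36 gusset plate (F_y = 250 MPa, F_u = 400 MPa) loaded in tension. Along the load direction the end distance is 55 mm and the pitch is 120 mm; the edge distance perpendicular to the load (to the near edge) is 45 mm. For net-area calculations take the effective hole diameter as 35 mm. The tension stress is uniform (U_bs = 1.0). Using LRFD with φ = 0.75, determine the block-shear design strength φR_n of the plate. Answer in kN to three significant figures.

Shear plane L_v = 55 + 2·120 = 295 mm; A_gv = 295 × 20 = 5900 mm².
A_nv = (295 − 2.5·35) × 20 = 4150 mm².
A_nt = (45 − 0.5·35) × 20 = 550 mm².
0.6 F_u A_nv = 996 kN; 0.6 F_y A_gv = 885 kN → shear yielding governs the shear term.
R_n = 885 + 1.0 × 400 × 550 / 1000 = 1105 kN.
Design strength φR_n = 0.75 × 1105 = 829 kN.

829 kN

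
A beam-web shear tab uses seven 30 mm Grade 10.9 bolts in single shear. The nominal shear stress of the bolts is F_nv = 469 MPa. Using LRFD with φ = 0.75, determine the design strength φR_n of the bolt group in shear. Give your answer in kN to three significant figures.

1740 kN

A_b = π × 30² / 4 = 706.9 mm².
R_n = F_nv · A_b · n · n_s = 469 × 706.9 × 7 × 1 / 1000 = 2321 kN.
Design strength φR_n = 0.75 × 2321 = 1740 kN.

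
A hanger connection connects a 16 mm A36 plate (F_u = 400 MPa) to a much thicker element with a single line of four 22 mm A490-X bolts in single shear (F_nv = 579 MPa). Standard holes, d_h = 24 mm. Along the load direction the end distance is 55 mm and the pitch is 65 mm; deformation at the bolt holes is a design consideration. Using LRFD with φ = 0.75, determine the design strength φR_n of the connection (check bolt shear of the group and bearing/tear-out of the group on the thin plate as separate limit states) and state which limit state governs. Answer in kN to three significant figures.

Bolt shear: A_b = π·22²/4 = 380.1 mm²; R_n = 579 × 380.1 × 4 × 1 / 1000 = 880.4 kN → 0.75 × 880.4 = 660 kN.
Bearing (1.2 l_c t F_u ≤ 2.4 d t F_u): upper limit = 2.4·22·16·400 / 1000 = 337.9 kN.
  Edge l_c = 55 − 24/2 = 43 → r_n = 330.2 kN; interior l_c = 65 − 24 = 41 → r_n = 314.9 kN.
  R_n,bearing = 1·330.2 + 3·314.9 = 1275 kN → 0.75 × 1275 = 956 kN.
Bolt shear governs: 660 kN.

660 kN (bolt shear governs)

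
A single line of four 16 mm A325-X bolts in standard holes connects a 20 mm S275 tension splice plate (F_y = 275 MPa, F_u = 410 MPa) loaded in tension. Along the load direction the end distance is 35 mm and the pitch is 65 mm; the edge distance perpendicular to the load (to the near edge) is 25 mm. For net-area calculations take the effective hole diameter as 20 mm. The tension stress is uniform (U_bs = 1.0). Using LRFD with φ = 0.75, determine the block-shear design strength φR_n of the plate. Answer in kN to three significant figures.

662 kN

Shear plane L_v = 35 + 3·65 = 230 mm; A_gv = 230 × 20 = 4600 mm².
A_nv = (230 − 3.5·20) × 20 = 3200 mm².
A_nt = (25 − 0.5·20) × 20 = 300 mm².
0.6 F_u A_nv = 787.2 kN; 0.6 F_y A_gv = 759 kN → shear yielding governs the shear term.
R_n = 759 + 1.0 × 410 × 300 / 1000 = 882 kN.
Design strength φR_n = 0.75 × 882 = 662 kN.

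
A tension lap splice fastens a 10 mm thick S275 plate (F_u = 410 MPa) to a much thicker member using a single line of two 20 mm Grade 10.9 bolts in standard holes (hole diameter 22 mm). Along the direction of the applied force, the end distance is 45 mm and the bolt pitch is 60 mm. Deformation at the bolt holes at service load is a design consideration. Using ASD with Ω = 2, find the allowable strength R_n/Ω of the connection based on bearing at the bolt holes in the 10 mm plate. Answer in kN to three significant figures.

Per bolt r_n = 1.2 l_c t F_u ≤ 2.4 d t F_u; upper limit = 2.4 × 20 × 10 × 410 / 1000 = 196.8 kN.
Edge bolt: l_c = 45 − 22/2 = 34 mm → 1.2 × 34 × 10 × 410 / 1000 = 167.3 → r_n = 167.3 kN.
Interior bolts: l_c = 60 − 22 = 38 mm → 1.2 × 38 × 10 × 410 / 1000 = 187 → r_n = 187 kN.
R_n = 1 × 167.3 + 1 × 187 = 354.2 kN.
Allowable strength R_n/Ω = 354.2 / 2 = 177 kN.

177 kN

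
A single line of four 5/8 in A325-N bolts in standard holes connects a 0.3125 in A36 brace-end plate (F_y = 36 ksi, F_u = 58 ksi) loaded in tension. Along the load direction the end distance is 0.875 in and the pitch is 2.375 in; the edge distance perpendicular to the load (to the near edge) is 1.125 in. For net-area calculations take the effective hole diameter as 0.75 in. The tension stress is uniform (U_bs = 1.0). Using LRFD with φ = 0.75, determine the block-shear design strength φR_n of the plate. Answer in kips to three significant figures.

50.7 kips

Shear plane L_v = 0.875 + 3·2.375 = 8 in; A_gv = 8 × 0.3125 = 2.5 in².
A_nv = (8 − 3.5·0.75) × 0.3125 = 1.68 in².
A_nt = (1.125 − 0.5·0.75) × 0.3125 = 0.2344 in².
0.6 F_u A_nv = 58.45 kips; 0.6 F_y A_gv = 54 kips → shear yielding governs the shear term.
R_n = 54 + 1.0 × 58 × 0.2344 = 67.59 kips.
Design strength φR_n = 0.75 × 67.59 = 50.7 kips.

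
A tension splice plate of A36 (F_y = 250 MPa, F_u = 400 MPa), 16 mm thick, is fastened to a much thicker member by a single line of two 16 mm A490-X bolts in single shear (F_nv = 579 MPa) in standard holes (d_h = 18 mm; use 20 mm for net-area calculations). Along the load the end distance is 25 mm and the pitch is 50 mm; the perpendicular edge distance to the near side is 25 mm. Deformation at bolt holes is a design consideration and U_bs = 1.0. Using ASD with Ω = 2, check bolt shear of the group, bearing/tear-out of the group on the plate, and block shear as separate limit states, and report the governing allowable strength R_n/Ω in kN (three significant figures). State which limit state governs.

116 kN (bolt shear governs)

Bolt shear: A_b = π·16²/4 = 201.1 mm²; R_n = 579 × 201.1 × 2 × 1 / 1000 = 232.8 kN → 232.8 / 2 = 116 kN.
Bearing: edge l_c = 16, r_n = 122.9 kN; interior l_c = 32, r_n = 245.8 kN; R_n = 122.9 + 1·245.8 = 368.6 kN → 184 kN.
Block shear: A_gv = 1200, A_nv = 720, A_nt = 240 mm²; R_n = min(0.6F_uA_nv, 0.6F_yA_gv) + U_bs·F_u·A_nt = 268.8 kN → 134 kN.
Bolt shear governs: 116 kN.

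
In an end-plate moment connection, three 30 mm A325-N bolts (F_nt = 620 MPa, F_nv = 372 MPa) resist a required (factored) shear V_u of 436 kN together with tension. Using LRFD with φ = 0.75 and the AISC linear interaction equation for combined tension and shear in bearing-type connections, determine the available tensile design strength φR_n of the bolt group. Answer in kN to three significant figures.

555 kN

A_b = π·30²/4 = 706.9 mm²; f_rv = 436 × 1000 / (3 × 706.9) = 205.6 MPa.
F'_nt = 1.3 F_nt − (F_nt / φF_nv) f_rv = 1.3·620 − (620/(0.75·372))·205.6 = 349.1 MPa, capped at F_nt → F'_nt = 349.1 MPa.
R_n = F'_nt · A_b · n = 349.1 × 706.9 × 3 / 1000 = 740.3 kN.
Design strength φR_n = 0.75 × 740.3 = 555 kN.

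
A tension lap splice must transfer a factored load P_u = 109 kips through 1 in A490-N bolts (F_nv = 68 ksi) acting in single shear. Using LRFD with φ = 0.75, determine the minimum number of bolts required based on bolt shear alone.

A_b = π·1²/4 = 0.7854 in².
Per-bolt design strength φR_n = 0.75 × 68 × 0.7854 × 1 = 40.06 kips.
n ≥ 109 / 40.06 = 2.721 → use 3 bolts.

3 bolts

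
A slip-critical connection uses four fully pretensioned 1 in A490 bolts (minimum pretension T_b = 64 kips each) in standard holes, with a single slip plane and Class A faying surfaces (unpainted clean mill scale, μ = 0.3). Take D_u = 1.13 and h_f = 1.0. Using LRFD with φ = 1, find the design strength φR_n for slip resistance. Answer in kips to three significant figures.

86.8 kips

R_n = μ · D_u · h_f · T_b · n_s · n_b = 0.3 × 1.13 × 1.0 × 64 × 1 × 4 = 86.78 kips.
Design strength φR_n = 1 × 86.78 = 86.8 kips.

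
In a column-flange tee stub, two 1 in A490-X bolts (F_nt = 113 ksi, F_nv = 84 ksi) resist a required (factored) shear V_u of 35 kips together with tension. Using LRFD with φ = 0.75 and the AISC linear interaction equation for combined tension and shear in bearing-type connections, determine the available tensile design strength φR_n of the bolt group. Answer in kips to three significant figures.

A_b = π·1²/4 = 0.7854 in²; f_rv = 35 / (2 × 0.7854) = 22.28 ksi.
F'_nt = 1.3 F_nt − (F_nt / φF_nv) f_rv = 1.3·113 − (113/(0.75·84))·22.28 = 106.9 ksi, capped at F_nt → F'_nt = 106.9 ksi.
R_n = F'_nt · A_b · n = 106.9 × 0.7854 × 2 = 168 kips.
Design strength φR_n = 0.75 × 168 = 126 kips.

126 kips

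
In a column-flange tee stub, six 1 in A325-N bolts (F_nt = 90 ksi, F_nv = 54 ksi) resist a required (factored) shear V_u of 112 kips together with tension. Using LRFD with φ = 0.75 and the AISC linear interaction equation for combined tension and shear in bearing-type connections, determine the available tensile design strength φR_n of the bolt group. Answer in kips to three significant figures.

227 kips

A_b = π·1²/4 = 0.7854 in²; f_rv = 112 / (6 × 0.7854) = 23.77 ksi.
F'_nt = 1.3 F_nt − (F_nt / φF_nv) f_rv = 1.3·90 − (90/(0.75·54))·23.77 = 64.18 ksi, capped at F_nt → F'_nt = 64.18 ksi.
R_n = F'_nt · A_b · n = 64.18 × 0.7854 × 6 = 302.5 kips.
Design strength φR_n = 0.75 × 302.5 = 227 kips.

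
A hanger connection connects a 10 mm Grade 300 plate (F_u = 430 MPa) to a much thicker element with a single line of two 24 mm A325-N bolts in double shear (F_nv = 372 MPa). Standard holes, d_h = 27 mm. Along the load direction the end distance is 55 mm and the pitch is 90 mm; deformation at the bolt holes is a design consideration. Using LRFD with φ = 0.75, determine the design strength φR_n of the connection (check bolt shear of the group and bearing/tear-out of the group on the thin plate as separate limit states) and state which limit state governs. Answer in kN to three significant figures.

346 kN (bearing governs)

Bolt shear: A_b = π·24²/4 = 452.4 mm²; R_n = 372 × 452.4 × 2 × 2 / 1000 = 673.2 kN → 0.75 × 673.2 = 505 kN.
Bearing (1.2 l_c t F_u ≤ 2.4 d t F_u): upper limit = 2.4·24·10·430 / 1000 = 247.7 kN.
  Edge l_c = 55 − 27/2 = 41.5 → r_n = 214.1 kN; interior l_c = 90 − 27 = 63 → r_n = 247.7 kN.
  R_n,bearing = 1·214.1 + 1·247.7 = 461.8 kN → 0.75 × 461.8 = 346 kN.
Bearing governs: 346 kN.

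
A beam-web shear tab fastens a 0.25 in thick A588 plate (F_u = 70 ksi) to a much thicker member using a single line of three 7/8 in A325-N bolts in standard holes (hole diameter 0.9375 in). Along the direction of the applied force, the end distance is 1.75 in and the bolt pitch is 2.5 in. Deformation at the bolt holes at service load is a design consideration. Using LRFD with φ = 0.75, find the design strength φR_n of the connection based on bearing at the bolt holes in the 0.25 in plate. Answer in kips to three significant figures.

Per bolt r_n = 1.2 l_c t F_u ≤ 2.4 d t F_u; upper limit = 2.4 × 0.875 × 0.25 × 70 = 36.75 kips.
Edge bolt: l_c = 1.75 − 0.9375/2 = 1.281 in → 1.2 × 1.281 × 0.25 × 70 = 26.91 → r_n = 26.91 kips.
Interior bolts: l_c = 2.5 − 0.9375 = 1.562 in → 1.2 × 1.562 × 0.25 × 70 = 32.81 → r_n = 32.81 kips.
R_n = 1 × 26.91 + 2 × 32.81 = 92.53 kips.
Design strength φR_n = 0.75 × 92.53 = 69.4 kips.

69.4 kips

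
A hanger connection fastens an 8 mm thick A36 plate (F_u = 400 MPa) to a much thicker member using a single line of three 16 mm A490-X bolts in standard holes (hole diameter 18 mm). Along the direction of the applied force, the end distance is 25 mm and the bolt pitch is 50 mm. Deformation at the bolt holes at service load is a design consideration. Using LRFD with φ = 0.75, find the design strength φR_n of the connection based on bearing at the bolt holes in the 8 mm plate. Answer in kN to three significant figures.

Per bolt r_n = 1.2 l_c t F_u ≤ 2.4 d t F_u; upper limit = 2.4 × 16 × 8 × 400 / 1000 = 122.9 kN.
Edge bolt: l_c = 25 − 18/2 = 16 mm → 1.2 × 16 × 8 × 400 / 1000 = 61.44 → r_n = 61.44 kN.
Interior bolts: l_c = 50 − 18 = 32 mm → 1.2 × 32 × 8 × 400 / 1000 = 122.9 → r_n = 122.9 kN.
R_n = 1 × 61.44 + 2 × 122.9 = 307.2 kN.
Design strength φR_n = 0.75 × 307.2 = 230 kN.

230 kN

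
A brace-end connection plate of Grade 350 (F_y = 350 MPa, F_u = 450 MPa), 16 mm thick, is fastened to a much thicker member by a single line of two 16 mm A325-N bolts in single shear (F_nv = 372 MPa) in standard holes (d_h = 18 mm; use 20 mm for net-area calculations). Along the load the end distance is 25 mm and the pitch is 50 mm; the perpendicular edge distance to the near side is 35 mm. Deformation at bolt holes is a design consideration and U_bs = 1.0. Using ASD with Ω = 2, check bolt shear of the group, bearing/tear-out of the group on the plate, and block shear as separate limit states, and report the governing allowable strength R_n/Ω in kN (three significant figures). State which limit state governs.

Bolt shear: A_b = π·16²/4 = 201.1 mm²; R_n = 372 × 201.1 × 2 × 1 / 1000 = 149.6 kN → 149.6 / 2 = 74.8 kN.
Bearing: edge l_c = 16, r_n = 138.2 kN; interior l_c = 32, r_n = 276.5 kN; R_n = 138.2 + 1·276.5 = 414.7 kN → 207 kN.
Block shear: A_gv = 1200, A_nv = 720, A_nt = 400 mm²; R_n = min(0.6F_uA_nv, 0.6F_yA_gv) + U_bs·F_u·A_nt = 374.4 kN → 187 kN.
Bolt shear governs: 74.8 kN.

74.8 kN (bolt shear governs)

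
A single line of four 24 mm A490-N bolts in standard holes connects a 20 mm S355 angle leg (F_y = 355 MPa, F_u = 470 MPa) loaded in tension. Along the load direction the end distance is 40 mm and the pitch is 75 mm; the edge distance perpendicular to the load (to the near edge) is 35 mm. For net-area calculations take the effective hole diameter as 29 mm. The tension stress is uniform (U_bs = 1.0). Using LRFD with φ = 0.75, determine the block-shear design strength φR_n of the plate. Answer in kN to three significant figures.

836 kN

Shear plane L_v = 40 + 3·75 = 265 mm; A_gv = 265 × 20 = 5300 mm².
A_nv = (265 − 3.5·29) × 20 = 3270 mm².
A_nt = (35 − 0.5·29) × 20 = 410 mm².
0.6 F_u A_nv = 922.1 kN; 0.6 F_y A_gv = 1129 kN → shear rupture governs the shear term.
R_n = 922.1 + 1.0 × 470 × 410 / 1000 = 1115 kN.
Design strength φR_n = 0.75 × 1115 = 836 kN.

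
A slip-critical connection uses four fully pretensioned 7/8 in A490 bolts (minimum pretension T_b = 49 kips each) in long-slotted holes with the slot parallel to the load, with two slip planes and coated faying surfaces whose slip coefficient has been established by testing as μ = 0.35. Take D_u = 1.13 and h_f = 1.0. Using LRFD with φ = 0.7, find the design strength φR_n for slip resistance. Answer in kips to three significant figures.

109 kips

R_n = μ · D_u · h_f · T_b · n_s · n_b = 0.35 × 1.13 × 1.0 × 49 × 2 × 4 = 155 kips.
Design strength φR_n = 0.7 × 155 = 109 kips.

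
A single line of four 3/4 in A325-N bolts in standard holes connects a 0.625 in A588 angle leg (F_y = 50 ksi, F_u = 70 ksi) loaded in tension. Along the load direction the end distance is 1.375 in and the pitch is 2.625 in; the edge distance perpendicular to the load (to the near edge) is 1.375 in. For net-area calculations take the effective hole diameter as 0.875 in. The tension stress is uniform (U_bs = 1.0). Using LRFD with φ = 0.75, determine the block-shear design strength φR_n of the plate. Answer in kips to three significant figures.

153 kips

Shear plane L_v = 1.375 + 3·2.625 = 9.25 in; A_gv = 9.25 × 0.625 = 5.781 in².
A_nv = (9.25 − 3.5·0.875) × 0.625 = 3.867 in².
A_nt = (1.375 − 0.5·0.875) × 0.625 = 0.5859 in².
0.6 F_u A_nv = 162.4 kips; 0.6 F_y A_gv = 173.4 kips → shear rupture governs the shear term.
R_n = 162.4 + 1.0 × 70 × 0.5859 = 203.4 kips.
Design strength φR_n = 0.75 × 203.4 = 153 kips.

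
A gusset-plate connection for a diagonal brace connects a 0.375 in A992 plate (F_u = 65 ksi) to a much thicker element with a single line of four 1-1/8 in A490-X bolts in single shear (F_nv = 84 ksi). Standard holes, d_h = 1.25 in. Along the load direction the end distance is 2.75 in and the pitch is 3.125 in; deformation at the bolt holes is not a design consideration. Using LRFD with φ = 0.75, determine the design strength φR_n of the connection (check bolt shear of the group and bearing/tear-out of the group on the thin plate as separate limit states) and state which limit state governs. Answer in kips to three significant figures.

213 kips (bearing governs)

Bolt shear: A_b = π·1.125²/4 = 0.994 in²; R_n = 84 × 0.994 × 4 × 1 = 334 kips → 0.75 × 334 = 250 kips.
Bearing (1.5 l_c t F_u ≤ 3.0 d t F_u): upper limit = 3.0·1.125·0.375·65 = 82.27 kips.
  Edge l_c = 2.75 − 1.25/2 = 2.125 → r_n = 77.7 kips; interior l_c = 3.125 − 1.25 = 1.875 → r_n = 68.55 kips.
  R_n,bearing = 1·77.7 + 3·68.55 = 283.4 kips → 0.75 × 283.4 = 213 kips.
Bearing governs: 213 kips.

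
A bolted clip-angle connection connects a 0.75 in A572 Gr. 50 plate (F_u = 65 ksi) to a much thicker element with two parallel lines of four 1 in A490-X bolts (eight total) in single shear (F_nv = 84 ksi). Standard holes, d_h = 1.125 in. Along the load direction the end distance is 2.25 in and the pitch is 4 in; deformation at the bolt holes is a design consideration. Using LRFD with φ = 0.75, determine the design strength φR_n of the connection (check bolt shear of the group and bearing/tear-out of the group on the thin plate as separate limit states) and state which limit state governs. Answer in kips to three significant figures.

396 kips (bolt shear governs)

Bolt shear: A_b = π·1²/4 = 0.7854 in²; R_n = 84 × 0.7854 × 8 × 1 = 527.8 kips → 0.75 × 527.8 = 396 kips.
Bearing (1.2 l_c t F_u ≤ 2.4 d t F_u): upper limit = 2.4·1·0.75·65 = 117 kips.
  Edge l_c = 2.25 − 1.125/2 = 1.688 → r_n = 98.72 kips; interior l_c = 4 − 1.125 = 2.875 → r_n = 117 kips.
  R_n,bearing = 2·98.72 + 6·117 = 899.4 kips → 0.75 × 899.4 = 675 kips.
Bolt shear governs: 396 kips.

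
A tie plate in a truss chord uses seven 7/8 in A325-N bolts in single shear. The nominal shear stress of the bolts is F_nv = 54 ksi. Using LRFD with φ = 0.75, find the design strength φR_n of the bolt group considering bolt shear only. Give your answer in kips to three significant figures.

170 kips

A_b = π × 0.875² / 4 = 0.6013 in².
R_n = F_nv · A_b · n · n_s = 54 × 0.6013 × 7 × 1 = 227.3 kips.
Design strength φR_n = 0.75 × 227.3 = 170 kips.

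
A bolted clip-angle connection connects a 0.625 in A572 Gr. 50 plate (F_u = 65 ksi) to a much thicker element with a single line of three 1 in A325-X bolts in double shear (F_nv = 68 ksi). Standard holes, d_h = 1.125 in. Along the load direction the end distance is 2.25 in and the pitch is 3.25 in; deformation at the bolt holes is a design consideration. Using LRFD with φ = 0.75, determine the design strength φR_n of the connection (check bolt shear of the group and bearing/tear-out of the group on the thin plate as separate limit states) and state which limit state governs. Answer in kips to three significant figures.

Bolt shear: A_b = π·1²/4 = 0.7854 in²; R_n = 68 × 0.7854 × 3 × 2 = 320.4 kips → 0.75 × 320.4 = 240 kips.
Bearing (1.2 l_c t F_u ≤ 2.4 d t F_u): upper limit = 2.4·1·0.625·65 = 97.5 kips.
  Edge l_c = 2.25 − 1.125/2 = 1.688 → r_n = 82.27 kips; interior l_c = 3.25 − 1.125 = 2.125 → r_n = 97.5 kips.
  R_n,bearing = 1·82.27 + 2·97.5 = 277.3 kips → 0.75 × 277.3 = 208 kips.
Bearing governs: 208 kips.

208 kips (bearing governs)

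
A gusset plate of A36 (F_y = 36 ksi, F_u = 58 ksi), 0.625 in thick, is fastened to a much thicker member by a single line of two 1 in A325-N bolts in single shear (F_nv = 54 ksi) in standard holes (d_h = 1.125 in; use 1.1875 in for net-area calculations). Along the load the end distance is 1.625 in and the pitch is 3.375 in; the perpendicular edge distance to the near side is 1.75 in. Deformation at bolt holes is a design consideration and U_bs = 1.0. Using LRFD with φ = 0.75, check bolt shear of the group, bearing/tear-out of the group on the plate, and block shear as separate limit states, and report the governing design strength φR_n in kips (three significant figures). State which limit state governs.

63.6 kips (bolt shear governs)

Bolt shear: A_b = π·1²/4 = 0.7854 in²; R_n = 54 × 0.7854 × 2 × 1 = 84.82 kips → 0.75 × 84.82 = 63.6 kips.
Bearing: edge l_c = 1.062, r_n = 46.22 kips; interior l_c = 2.25, r_n = 87 kips; R_n = 46.22 + 1·87 = 133.2 kips → 99.9 kips.
Block shear: A_gv = 3.125, A_nv = 2.012, A_nt = 0.7227 in²; R_n = min(0.6F_uA_nv, 0.6F_yA_gv) + U_bs·F_u·A_nt = 109.4 kips → 82.1 kips.
Bolt shear governs: 63.6 kips.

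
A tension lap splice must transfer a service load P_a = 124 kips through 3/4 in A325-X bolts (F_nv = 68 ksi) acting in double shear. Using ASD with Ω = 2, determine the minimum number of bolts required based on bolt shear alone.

A_b = π·0.75²/4 = 0.4418 in².
Per-bolt allowable strength R_n/Ω = 68 × 0.4418 × 2 / 2 = 30.04 kips.
n ≥ 124 / 30.04 = 4.128 → use 5 bolts.

5 bolts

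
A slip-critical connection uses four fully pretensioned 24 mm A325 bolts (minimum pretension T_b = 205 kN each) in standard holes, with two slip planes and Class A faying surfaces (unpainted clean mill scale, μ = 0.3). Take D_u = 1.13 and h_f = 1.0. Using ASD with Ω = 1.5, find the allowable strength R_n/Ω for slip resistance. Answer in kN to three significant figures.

371 kN

R_n = μ · D_u · h_f · T_b · n_s · n_b = 0.3 × 1.13 × 1.0 × 205 × 2 × 4 = 556 kN.
Allowable strength R_n/Ω = 556 / 1.5 = 371 kN.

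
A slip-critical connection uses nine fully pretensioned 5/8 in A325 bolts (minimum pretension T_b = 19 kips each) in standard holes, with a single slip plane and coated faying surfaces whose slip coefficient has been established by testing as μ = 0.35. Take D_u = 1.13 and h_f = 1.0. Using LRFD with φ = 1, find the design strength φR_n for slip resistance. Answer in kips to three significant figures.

R_n = μ · D_u · h_f · T_b · n_s · n_b = 0.35 × 1.13 × 1.0 × 19 × 1 × 9 = 67.63 kips.
Design strength φR_n = 1 × 67.63 = 67.6 kips.

67.6 kips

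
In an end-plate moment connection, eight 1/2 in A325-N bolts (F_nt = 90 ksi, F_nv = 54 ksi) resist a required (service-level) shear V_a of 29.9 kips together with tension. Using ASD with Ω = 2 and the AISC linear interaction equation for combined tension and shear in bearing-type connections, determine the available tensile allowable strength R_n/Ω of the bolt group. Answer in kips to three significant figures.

42.1 kips

A_b = π·0.5²/4 = 0.1963 in²; f_rv = 29.9 / (8 × 0.1963) = 19.03 ksi.
F'_nt = 1.3 F_nt − (Ω F_nt / F_nv) f_rv = 1.3·90 − (2·90/54)·19.03 = 53.55 ksi, capped at F_nt → F'_nt = 53.55 ksi.
R_n = F'_nt · A_b · n = 53.55 × 0.1963 × 8 = 84.12 kips.
Allowable strength R_n/Ω = 84.12 / 2 = 42.1 kips.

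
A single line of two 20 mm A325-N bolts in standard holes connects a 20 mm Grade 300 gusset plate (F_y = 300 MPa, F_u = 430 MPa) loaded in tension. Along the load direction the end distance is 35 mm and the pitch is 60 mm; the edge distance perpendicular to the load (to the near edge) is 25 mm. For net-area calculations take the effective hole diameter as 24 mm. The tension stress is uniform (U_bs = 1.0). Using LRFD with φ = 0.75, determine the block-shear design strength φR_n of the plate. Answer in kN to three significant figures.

312 kN

Shear plane L_v = 35 + 1·60 = 95 mm; A_gv = 95 × 20 = 1900 mm².
A_nv = (95 − 1.5·24) × 20 = 1180 mm².
A_nt = (25 − 0.5·24) × 20 = 260 mm².
0.6 F_u A_nv = 304.4 kN; 0.6 F_y A_gv = 342 kN → shear rupture governs the shear term.
R_n = 304.4 + 1.0 × 430 × 260 / 1000 = 416.2 kN.
Design strength φR_n = 0.75 × 416.2 = 312 kN.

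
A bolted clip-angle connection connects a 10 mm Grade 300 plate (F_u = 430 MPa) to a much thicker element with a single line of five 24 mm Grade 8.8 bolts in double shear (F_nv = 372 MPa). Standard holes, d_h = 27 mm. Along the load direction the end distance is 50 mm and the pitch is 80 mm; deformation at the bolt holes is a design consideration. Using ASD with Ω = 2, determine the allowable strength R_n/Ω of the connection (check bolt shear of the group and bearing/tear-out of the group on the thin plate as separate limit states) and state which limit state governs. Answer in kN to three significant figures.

Bolt shear: A_b = π·24²/4 = 452.4 mm²; R_n = 372 × 452.4 × 5 × 2 / 1000 = 1683 kN → 1683 / 2 = 841 kN.
Bearing (1.2 l_c t F_u ≤ 2.4 d t F_u): upper limit = 2.4·24·10·430 / 1000 = 247.7 kN.
  Edge l_c = 50 − 27/2 = 36.5 → r_n = 188.3 kN; interior l_c = 80 − 27 = 53 → r_n = 247.7 kN.
  R_n,bearing = 1·188.3 + 4·247.7 = 1179 kN → 1179 / 2 = 590 kN.
Bearing governs: 590 kN.

590 kN (bearing governs)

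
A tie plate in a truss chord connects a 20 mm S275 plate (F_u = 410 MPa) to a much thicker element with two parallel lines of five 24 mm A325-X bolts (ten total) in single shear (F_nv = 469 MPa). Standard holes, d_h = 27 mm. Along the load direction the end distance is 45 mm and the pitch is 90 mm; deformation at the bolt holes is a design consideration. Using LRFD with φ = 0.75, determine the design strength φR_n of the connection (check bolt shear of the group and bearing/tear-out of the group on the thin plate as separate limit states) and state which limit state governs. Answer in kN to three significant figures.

1590 kN (bolt shear governs)

Bolt shear: A_b = π·24²/4 = 452.4 mm²; R_n = 469 × 452.4 × 10 × 1 / 1000 = 2122 kN → 0.75 × 2122 = 1590 kN.
Bearing (1.2 l_c t F_u ≤ 2.4 d t F_u): upper limit = 2.4·24·20·410 / 1000 = 472.3 kN.
  Edge l_c = 45 − 27/2 = 31.5 → r_n = 310 kN; interior l_c = 90 − 27 = 63 → r_n = 472.3 kN.
  R_n,bearing = 2·310 + 8·472.3 = 4398 kN → 0.75 × 4398 = 3300 kN.
Bolt shear governs: 1590 kN.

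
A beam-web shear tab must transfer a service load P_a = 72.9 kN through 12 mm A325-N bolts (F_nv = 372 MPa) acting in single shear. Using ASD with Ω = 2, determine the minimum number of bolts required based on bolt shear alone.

4 bolts

A_b = π·12²/4 = 113.1 mm².
Per-bolt allowable strength R_n/Ω = 372 × 113.1 × 1 / 1000 / 2 = 21.04 kN.
n ≥ 72.9 / 21.04 = 3.465 → use 4 bolts.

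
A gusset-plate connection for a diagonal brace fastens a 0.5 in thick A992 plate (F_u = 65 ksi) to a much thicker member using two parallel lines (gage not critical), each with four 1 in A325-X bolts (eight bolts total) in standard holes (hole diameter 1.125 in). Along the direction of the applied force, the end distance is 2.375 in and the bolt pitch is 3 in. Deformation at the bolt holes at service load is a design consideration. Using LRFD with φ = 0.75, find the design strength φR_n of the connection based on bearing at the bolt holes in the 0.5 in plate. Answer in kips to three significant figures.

Per bolt r_n = 1.2 l_c t F_u ≤ 2.4 d t F_u; upper limit = 2.4 × 1 × 0.5 × 65 = 78 kips.
Edge bolt: l_c = 2.375 − 1.125/2 = 1.812 in → 1.2 × 1.812 × 0.5 × 65 = 70.69 → r_n = 70.69 kips.
Interior bolts: l_c = 3 − 1.125 = 1.875 in → 1.2 × 1.875 × 0.5 × 65 = 73.12 → r_n = 73.12 kips.
R_n = 2 × 70.69 + 6 × 73.12 = 580.1 kips.
Design strength φR_n = 0.75 × 580.1 = 435 kips.

435 kips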